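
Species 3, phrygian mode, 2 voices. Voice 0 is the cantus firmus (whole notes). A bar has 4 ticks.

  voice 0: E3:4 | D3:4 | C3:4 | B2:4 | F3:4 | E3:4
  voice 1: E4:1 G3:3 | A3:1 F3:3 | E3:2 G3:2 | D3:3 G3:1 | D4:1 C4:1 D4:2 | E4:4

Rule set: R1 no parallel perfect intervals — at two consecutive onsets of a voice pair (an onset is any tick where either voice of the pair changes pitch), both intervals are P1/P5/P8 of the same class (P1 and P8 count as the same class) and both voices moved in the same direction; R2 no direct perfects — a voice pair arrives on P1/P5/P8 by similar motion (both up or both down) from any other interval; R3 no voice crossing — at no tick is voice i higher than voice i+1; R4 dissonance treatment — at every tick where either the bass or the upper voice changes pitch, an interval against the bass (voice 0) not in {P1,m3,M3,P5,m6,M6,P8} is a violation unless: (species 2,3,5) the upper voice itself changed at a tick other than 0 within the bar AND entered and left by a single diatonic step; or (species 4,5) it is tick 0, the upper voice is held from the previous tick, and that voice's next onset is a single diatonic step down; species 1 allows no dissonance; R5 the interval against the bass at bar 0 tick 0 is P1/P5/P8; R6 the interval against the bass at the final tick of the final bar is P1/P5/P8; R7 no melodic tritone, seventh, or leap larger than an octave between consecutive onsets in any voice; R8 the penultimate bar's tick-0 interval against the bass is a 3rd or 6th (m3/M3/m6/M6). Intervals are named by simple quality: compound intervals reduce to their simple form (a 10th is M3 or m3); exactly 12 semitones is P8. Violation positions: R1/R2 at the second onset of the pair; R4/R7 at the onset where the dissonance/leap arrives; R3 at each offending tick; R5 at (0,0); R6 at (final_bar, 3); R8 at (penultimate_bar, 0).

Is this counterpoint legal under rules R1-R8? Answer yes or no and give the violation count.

No (1 violations)

bar 0: v0=E3 v1=E4 (P8)
bar 1: v0=D3 v1=A3 (P5)
bar 2: v0=C3 v1=E3 (M3)
bar 3: v0=B2 v1=D3 (m3)
bar 4: v0=F3 v1=D4 (M6)
bar 5: v0=E3 v1=E4 (P8)
  R7 @ bar4.0: B2->F3 leap 6st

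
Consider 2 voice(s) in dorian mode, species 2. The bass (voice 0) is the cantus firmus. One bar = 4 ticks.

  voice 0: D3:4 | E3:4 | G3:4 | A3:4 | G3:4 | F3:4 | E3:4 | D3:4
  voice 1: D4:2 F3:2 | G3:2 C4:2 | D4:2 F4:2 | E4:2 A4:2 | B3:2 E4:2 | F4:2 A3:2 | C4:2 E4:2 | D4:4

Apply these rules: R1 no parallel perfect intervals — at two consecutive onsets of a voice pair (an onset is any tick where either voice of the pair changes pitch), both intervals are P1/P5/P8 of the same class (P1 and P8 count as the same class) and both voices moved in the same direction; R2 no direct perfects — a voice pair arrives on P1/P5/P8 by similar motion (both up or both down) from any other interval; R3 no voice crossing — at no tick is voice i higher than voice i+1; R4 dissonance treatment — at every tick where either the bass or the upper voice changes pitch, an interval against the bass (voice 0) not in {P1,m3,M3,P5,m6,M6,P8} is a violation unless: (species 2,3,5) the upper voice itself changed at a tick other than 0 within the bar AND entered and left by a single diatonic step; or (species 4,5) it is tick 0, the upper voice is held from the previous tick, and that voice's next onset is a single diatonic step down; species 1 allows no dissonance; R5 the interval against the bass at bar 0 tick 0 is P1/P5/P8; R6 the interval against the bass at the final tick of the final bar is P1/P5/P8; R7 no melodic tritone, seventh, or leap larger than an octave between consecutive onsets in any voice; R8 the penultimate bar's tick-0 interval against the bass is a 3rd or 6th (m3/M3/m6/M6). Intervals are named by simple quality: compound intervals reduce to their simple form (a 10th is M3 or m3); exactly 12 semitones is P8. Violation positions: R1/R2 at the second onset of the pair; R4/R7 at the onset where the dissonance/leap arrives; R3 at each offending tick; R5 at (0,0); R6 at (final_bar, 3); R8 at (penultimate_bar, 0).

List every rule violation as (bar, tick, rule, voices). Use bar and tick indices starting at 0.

bar 0: v0=D3 v1=D4 downbeat P8
bar 1: v0=E3 v1=G3 downbeat m3
bar 2: v0=G3 v1=D4 downbeat P5
bar 3: v0=A3 v1=E4 downbeat P5
bar 4: v0=G3 v1=B3 downbeat M3
bar 5: v0=F3 v1=F4 downbeat P8
bar 6: v0=E3 v1=C4 downbeat m6
bar 7: v0=D3 v1=D4 downbeat P8
  -> R2 @ bar 2 tick 0 v(0, 1): E3/C4 m6 -> G3/D4 P5 similar
  -> R4 @ bar 2 tick 2 v(0, 1): G3/F4 m7 untreated
  -> R7 @ bar 4 tick 0 v(1,): A4->B3 leap 10st
  -> R1 @ bar 7 tick 0 v(0, 1): E3/E4 P8 -> D3/D4 P8 similar

(2, 0, R2, (0, 1))
(2, 2, R4, (0, 1))
(4, 0, R7, (1,))
(7, 0, R1, (0, 1))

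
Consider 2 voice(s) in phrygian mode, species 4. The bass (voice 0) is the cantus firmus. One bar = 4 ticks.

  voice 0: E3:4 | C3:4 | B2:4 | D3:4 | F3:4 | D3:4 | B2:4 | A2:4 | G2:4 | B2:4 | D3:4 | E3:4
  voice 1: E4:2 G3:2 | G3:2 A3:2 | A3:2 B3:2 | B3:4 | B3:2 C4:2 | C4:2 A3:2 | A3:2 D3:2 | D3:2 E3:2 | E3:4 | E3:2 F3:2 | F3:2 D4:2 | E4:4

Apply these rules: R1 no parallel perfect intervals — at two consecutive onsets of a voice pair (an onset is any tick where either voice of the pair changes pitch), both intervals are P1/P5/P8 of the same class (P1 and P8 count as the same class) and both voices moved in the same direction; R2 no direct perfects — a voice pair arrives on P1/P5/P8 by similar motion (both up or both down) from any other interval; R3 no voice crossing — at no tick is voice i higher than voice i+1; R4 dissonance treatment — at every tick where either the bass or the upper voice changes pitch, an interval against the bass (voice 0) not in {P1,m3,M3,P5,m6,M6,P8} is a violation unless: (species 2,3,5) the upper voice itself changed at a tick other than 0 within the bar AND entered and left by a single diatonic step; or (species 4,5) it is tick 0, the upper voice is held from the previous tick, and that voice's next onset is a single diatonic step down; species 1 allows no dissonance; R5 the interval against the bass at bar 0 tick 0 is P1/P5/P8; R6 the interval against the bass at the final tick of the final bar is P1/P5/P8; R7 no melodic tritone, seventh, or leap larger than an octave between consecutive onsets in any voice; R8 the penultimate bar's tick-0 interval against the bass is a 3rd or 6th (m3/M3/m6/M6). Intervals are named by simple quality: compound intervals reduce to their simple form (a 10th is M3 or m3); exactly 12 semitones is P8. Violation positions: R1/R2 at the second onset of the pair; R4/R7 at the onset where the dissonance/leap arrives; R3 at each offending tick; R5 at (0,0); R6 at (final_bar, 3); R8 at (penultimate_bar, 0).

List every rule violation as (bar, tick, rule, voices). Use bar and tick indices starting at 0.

bar 0: v0=E3 v1=E4 downbeat P8
bar 1: v0=C3 v1=G3 downbeat P5
bar 2: v0=B2 v1=A3 downbeat m7
bar 3: v0=D3 v1=B3 downbeat M6
bar 4: v0=F3 v1=B3 downbeat TT
bar 5: v0=D3 v1=C4 downbeat m7
bar 6: v0=B2 v1=A3 downbeat m7
bar 7: v0=A2 v1=D3 downbeat P4
bar 8: v0=G2 v1=E3 downbeat M6
bar 9: v0=B2 v1=E3 downbeat P4
bar 10: v0=D3 v1=F3 downbeat m3
bar 11: v0=E3 v1=E4 downbeat P8
  -> R4 @ bar 2 tick 0 v(0, 1): B2/A3 m7 untreated
  -> R4 @ bar 4 tick 0 v(0, 1): F3/B3 TT untreated
  -> R4 @ bar 5 tick 0 v(0, 1): D3/C4 m7 untreated
  -> R4 @ bar 6 tick 0 v(0, 1): B2/A3 m7 untreated
  -> R4 @ bar 7 tick 0 v(0, 1): A2/D3 P4 untreated
  -> R4 @ bar 9 tick 0 v(0, 1): B2/E3 P4 untreated
  -> R4 @ bar 9 tick 2 v(0, 1): B2/F3 TT untreated
  -> R1 @ bar 11 tick 0 v(0, 1): D3/D4 P8 -> E3/E4 P8 similar

(2, 0, R4, (0, 1))
(4, 0, R4, (0, 1))
(5, 0, R4, (0, 1))
(6, 0, R4, (0, 1))
(7, 0, R4, (0, 1))
(9, 0, R4, (0, 1))
(9, 2, R4, (0, 1))
(11, 0, R1, (0, 1))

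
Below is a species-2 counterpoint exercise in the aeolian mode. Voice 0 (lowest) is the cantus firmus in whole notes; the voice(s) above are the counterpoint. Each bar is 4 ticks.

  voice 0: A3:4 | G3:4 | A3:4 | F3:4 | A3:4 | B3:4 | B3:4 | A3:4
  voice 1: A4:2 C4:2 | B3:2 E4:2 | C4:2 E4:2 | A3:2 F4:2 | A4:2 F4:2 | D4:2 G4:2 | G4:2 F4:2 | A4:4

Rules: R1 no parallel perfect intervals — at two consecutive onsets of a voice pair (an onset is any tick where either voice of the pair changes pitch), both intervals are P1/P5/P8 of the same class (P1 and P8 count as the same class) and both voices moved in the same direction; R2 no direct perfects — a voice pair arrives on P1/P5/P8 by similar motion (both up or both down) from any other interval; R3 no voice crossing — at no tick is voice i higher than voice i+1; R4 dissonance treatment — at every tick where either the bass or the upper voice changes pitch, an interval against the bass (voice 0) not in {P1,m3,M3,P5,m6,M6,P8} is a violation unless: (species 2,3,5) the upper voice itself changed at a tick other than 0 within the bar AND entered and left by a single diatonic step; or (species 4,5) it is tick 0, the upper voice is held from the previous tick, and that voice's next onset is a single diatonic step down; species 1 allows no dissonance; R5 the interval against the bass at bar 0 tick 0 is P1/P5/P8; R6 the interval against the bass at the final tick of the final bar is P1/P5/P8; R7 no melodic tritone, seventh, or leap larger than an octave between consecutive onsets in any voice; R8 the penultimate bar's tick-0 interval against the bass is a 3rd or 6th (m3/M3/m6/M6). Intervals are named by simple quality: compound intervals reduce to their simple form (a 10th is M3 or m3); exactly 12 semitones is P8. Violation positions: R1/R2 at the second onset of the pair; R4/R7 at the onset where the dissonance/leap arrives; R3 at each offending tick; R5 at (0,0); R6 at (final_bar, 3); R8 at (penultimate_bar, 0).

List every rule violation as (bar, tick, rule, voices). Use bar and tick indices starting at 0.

bar 0: v0=A3 v1=A4 downbeat P8
bar 1: v0=G3 v1=B3 downbeat M3
bar 2: v0=A3 v1=C4 downbeat m3
bar 3: v0=F3 v1=A3 downbeat M3
bar 4: v0=A3 v1=A4 downbeat P8
bar 5: v0=B3 v1=D4 downbeat m3
bar 6: v0=B3 v1=G4 downbeat m6
bar 7: v0=A3 v1=A4 downbeat P8
  -> R1 @ bar 4 tick 0 v(0, 1): F3/F4 P8 -> A3/A4 P8 similar
  -> R4 @ bar 6 tick 2 v(0, 1): B3/F4 TT untreated

(4, 0, R1, (0, 1))
(6, 2, R4, (0, 1))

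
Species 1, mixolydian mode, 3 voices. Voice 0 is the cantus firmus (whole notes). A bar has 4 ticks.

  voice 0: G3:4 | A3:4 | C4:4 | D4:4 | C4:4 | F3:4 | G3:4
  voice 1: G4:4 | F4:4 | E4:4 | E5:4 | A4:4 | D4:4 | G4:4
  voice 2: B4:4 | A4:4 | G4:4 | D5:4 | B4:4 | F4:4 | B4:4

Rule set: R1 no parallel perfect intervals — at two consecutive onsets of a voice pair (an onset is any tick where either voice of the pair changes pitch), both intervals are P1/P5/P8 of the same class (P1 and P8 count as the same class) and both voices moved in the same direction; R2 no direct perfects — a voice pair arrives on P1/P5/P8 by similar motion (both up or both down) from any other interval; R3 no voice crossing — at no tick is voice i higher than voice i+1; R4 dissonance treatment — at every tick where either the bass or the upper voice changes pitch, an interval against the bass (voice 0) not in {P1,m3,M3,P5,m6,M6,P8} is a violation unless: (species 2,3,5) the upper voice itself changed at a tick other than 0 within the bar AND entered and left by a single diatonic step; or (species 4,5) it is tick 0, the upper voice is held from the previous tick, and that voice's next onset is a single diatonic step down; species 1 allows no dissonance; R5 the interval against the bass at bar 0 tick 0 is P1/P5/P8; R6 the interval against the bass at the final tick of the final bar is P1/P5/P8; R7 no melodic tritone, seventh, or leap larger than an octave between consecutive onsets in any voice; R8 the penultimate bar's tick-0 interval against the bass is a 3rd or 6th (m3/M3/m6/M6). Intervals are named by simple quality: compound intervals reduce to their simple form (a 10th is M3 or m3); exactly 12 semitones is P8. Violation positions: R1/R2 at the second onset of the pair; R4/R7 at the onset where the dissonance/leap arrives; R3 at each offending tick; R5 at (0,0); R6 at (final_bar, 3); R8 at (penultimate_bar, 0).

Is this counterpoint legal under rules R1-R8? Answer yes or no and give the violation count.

No (14 violations)

bar 0: v0=G3 v1=G4 v2=B4 (M3)
bar 1: v0=A3 v1=F4 v2=A4 (P8)
bar 2: v0=C4 v1=E4 v2=G4 (P5)
bar 3: v0=D4 v1=E5 v2=D5 (P8)
bar 4: v0=C4 v1=A4 v2=B4 (M7)
bar 5: v0=F3 v1=D4 v2=F4 (P8)
bar 6: v0=G3 v1=G4 v2=B4 (M3)
  R5 @ bar0.0: opens on M3
  R2 @ bar3.0: C4/G4 P5 -> D4/D5 P8 similar
  R3 @ bar3.0: E5 above D5
  R4 @ bar3.0: D4/E5 M2 untreated
  R3 @ bar3.1: E5 above D5
  R3 @ bar3.2: E5 above D5
  R3 @ bar3.3: E5 above D5
  R4 @ bar4.0: C4/B4 M7 untreated
  R2 @ bar5.0: C4/B4 M7 -> F3/F4 P8 similar
  R7 @ bar5.0: B4->F4 leap 6st
  R8 @ bar5.0: penult P8 not 3rd/6th
  R2 @ bar6.0: F3/D4 M6 -> G3/G4 P8 similar
  R7 @ bar6.0: F4->B4 leap 6st
  R6 @ bar6.3: closes on M3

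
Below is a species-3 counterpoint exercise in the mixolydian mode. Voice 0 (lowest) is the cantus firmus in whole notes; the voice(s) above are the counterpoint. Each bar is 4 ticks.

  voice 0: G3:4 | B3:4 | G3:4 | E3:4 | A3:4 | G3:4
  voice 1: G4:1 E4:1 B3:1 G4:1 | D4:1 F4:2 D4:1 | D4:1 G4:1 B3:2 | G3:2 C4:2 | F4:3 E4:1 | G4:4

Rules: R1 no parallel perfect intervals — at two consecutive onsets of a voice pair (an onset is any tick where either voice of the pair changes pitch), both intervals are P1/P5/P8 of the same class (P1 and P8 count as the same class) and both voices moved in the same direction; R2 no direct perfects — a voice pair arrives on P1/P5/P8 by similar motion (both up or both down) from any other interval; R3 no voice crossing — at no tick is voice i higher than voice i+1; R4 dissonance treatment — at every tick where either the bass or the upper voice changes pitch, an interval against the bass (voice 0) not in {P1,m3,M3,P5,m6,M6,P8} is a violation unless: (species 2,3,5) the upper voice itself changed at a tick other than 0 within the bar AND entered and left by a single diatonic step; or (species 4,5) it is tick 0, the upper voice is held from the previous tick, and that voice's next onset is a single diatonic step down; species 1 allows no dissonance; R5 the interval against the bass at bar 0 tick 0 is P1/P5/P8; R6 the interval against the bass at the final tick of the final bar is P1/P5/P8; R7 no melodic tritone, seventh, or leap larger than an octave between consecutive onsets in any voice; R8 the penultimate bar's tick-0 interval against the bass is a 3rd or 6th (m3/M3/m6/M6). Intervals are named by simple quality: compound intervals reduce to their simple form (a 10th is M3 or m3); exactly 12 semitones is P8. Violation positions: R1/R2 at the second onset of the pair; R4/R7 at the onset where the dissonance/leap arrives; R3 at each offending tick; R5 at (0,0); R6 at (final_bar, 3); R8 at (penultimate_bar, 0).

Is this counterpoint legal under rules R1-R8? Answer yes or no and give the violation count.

bar 0: v0=G3 v1=G4 (P8)
bar 1: v0=B3 v1=D4 (m3)
bar 2: v0=G3 v1=D4 (P5)
bar 3: v0=E3 v1=G3 (m3)
bar 4: v0=A3 v1=F4 (m6)
bar 5: v0=G3 v1=G4 (P8)
  R4 @ bar1.1: B3/F4 TT untreated

No (1 violations)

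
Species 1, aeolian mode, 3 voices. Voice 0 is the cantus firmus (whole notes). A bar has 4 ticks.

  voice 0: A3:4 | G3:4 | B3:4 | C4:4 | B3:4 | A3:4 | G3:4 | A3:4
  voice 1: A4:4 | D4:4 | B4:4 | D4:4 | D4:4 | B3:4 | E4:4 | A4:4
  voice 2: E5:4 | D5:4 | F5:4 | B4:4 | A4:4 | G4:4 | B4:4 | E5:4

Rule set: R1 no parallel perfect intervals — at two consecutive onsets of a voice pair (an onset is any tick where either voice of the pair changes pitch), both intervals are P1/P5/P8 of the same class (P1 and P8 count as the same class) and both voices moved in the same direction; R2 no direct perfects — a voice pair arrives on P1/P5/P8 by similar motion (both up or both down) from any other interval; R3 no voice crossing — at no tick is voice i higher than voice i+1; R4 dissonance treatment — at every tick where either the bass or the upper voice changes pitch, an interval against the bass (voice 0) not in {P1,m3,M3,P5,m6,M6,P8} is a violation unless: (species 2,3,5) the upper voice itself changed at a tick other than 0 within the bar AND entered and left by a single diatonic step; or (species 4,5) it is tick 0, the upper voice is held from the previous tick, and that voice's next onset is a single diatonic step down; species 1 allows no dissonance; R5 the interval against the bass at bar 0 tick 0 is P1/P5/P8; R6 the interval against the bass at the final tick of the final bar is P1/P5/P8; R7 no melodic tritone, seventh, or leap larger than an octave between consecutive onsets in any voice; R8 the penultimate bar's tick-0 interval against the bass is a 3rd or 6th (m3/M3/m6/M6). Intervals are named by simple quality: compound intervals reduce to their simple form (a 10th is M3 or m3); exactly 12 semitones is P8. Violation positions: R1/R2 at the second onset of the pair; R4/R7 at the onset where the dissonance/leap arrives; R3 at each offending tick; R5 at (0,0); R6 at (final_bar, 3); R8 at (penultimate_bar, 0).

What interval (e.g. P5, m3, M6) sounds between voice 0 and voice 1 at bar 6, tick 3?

M6

voice 0=G3 voice 1=E4 -> M6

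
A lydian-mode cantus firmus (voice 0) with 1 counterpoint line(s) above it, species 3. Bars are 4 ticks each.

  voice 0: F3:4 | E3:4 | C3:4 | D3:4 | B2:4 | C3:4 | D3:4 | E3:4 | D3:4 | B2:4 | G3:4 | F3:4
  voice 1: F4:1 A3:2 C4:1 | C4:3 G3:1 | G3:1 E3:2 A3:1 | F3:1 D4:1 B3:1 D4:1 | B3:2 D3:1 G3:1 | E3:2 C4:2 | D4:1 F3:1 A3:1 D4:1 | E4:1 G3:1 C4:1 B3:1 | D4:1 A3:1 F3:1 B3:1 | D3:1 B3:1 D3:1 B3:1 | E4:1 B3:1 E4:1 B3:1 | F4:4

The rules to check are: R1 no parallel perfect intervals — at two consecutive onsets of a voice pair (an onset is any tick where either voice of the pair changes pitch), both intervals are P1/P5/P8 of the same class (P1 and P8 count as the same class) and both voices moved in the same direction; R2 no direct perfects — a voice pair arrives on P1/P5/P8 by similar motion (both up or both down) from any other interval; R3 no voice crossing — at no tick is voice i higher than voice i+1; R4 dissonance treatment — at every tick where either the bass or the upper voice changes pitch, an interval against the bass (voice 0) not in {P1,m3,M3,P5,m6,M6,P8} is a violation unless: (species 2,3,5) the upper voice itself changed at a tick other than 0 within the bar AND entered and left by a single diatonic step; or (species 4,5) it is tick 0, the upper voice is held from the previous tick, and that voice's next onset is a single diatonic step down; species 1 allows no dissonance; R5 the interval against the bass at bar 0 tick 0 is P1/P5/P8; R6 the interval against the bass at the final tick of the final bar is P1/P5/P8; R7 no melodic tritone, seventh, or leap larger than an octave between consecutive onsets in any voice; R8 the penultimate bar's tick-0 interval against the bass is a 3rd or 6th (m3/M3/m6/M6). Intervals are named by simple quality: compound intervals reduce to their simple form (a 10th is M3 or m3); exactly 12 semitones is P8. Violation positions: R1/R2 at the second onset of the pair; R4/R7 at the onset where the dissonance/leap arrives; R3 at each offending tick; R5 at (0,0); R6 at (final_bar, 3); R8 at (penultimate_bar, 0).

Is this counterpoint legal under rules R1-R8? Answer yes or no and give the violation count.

bar 0: v0=F3 v1=F4 (P8)
bar 1: v0=E3 v1=C4 (m6)
bar 2: v0=C3 v1=G3 (P5)
bar 3: v0=D3 v1=F3 (m3)
bar 4: v0=B2 v1=B3 (P8)
bar 5: v0=C3 v1=E3 (M3)
bar 6: v0=D3 v1=D4 (P8)
bar 7: v0=E3 v1=E4 (P8)
bar 8: v0=D3 v1=D4 (P8)
bar 9: v0=B2 v1=D3 (m3)
bar 10: v0=G3 v1=E4 (M6)
bar 11: v0=F3 v1=F4 (P8)
  R1 @ bar4.0: D3/D4 P8 -> B2/B3 P8 similar
  R1 @ bar6.0: C3/C4 P8 -> D3/D4 P8 similar
  R1 @ bar7.0: D3/D4 P8 -> E3/E4 P8 similar
  R7 @ bar8.3: F3->B3 leap 6st
  R7 @ bar11.0: B3->F4 leap 6st

No (5 violations)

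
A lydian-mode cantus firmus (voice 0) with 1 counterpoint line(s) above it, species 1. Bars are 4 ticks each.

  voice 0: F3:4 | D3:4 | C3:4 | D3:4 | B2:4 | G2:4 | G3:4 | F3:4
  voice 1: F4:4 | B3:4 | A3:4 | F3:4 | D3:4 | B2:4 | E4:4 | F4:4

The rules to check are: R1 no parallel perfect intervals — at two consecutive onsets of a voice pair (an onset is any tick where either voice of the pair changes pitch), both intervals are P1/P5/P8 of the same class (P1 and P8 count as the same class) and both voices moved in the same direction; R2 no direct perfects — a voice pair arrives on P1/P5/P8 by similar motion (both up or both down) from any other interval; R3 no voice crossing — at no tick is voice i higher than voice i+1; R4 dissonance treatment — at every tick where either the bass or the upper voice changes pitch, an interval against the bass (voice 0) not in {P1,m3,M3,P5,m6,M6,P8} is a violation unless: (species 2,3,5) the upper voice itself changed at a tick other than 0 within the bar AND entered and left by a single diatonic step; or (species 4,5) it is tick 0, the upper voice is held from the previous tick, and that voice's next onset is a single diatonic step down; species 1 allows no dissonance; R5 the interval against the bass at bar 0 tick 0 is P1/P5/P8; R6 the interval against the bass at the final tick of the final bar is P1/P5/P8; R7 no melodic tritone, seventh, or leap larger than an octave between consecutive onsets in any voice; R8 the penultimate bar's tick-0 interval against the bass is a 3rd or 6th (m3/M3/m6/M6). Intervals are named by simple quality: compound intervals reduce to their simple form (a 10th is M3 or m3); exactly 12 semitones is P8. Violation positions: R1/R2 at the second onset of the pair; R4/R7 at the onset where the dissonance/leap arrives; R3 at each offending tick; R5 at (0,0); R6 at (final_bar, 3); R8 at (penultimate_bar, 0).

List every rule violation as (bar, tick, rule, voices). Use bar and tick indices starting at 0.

bar 0: v0=F3 v1=F4 downbeat P8
bar 1: v0=D3 v1=B3 downbeat M6
bar 2: v0=C3 v1=A3 downbeat M6
bar 3: v0=D3 v1=F3 downbeat m3
bar 4: v0=B2 v1=D3 downbeat m3
bar 5: v0=G2 v1=B2 downbeat M3
bar 6: v0=G3 v1=E4 downbeat M6
bar 7: v0=F3 v1=F4 downbeat P8
  -> R7 @ bar 1 tick 0 v(1,): F4->B3 leap 6st
  -> R7 @ bar 6 tick 0 v(1,): B2->E4 leap 17st

(1, 0, R7, (1,))
(6, 0, R7, (1,))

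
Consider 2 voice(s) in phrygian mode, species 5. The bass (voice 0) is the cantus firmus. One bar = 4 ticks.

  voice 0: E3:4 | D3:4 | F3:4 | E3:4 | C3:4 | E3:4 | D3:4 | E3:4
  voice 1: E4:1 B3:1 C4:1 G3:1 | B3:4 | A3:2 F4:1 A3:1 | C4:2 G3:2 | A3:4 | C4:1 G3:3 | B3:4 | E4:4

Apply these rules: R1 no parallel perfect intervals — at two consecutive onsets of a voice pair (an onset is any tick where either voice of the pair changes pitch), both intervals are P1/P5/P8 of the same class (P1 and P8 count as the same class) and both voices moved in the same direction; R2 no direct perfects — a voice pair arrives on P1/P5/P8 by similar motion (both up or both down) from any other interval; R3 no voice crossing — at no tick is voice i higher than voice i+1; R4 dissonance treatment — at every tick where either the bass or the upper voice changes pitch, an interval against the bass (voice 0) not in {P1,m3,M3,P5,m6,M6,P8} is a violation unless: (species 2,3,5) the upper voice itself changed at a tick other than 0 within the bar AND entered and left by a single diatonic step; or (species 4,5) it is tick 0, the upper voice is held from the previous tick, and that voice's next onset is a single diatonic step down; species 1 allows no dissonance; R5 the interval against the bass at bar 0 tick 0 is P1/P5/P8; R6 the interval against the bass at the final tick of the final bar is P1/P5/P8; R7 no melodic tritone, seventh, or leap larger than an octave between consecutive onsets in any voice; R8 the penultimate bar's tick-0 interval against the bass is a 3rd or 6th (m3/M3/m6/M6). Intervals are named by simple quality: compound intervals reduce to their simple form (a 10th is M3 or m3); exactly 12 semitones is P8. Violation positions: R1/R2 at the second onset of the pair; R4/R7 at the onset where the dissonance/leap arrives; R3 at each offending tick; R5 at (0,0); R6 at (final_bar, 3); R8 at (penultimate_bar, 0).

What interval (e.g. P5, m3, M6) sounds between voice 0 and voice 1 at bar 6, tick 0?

M6

voice 0=D3 voice 1=B3 -> M6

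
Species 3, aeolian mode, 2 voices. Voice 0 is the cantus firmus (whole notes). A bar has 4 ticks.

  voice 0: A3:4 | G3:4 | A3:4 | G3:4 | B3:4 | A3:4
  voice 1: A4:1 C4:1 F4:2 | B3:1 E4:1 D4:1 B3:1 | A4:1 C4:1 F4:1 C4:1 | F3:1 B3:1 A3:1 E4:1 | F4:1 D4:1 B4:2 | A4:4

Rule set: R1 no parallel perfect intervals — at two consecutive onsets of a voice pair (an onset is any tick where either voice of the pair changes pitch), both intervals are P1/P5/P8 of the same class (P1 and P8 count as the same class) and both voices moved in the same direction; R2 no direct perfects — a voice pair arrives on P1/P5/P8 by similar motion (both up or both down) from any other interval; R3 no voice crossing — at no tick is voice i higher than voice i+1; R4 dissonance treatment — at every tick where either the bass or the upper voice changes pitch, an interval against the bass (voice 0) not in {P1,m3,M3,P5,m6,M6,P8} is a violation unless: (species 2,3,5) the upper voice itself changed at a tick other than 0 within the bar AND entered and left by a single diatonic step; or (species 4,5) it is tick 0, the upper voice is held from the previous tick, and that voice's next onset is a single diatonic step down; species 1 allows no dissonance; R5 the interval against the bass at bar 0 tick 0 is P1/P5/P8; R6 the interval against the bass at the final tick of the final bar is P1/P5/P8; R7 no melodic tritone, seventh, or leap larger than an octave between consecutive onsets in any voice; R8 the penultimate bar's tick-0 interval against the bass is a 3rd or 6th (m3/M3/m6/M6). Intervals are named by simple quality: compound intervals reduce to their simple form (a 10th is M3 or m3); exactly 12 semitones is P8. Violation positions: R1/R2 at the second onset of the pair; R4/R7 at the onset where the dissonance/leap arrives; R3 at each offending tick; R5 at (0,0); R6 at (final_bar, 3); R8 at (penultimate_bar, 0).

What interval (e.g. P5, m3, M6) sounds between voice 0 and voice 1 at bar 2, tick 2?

m6

voice 0=A3 voice 1=F4 -> m6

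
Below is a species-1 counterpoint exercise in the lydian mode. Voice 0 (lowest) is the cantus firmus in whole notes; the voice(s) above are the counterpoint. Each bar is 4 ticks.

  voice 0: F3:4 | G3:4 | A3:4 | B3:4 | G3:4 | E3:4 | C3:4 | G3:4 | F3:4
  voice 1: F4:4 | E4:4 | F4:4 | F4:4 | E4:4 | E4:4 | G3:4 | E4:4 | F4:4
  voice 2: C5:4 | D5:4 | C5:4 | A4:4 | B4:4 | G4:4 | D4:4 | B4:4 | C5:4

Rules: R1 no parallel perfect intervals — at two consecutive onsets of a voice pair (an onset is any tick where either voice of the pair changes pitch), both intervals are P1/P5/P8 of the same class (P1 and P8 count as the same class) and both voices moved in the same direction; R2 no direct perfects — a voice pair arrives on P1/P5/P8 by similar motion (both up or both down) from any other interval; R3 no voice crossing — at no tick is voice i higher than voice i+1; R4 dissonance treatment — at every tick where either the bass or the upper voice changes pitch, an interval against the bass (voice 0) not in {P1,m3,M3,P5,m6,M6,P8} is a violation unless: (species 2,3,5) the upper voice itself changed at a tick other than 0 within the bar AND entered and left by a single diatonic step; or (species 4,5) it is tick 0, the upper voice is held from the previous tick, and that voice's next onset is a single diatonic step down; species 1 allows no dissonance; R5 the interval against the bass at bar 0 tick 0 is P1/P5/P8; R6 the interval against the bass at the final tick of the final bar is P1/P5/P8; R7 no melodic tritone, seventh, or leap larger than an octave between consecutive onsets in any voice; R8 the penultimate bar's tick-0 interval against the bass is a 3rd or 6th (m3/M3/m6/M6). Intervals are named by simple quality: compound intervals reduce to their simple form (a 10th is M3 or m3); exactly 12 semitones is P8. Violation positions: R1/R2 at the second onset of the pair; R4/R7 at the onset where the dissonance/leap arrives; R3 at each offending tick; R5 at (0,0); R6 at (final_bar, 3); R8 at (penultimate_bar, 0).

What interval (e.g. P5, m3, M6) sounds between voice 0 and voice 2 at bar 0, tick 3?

voice 0=F3 voice 2=C5 -> P5

P5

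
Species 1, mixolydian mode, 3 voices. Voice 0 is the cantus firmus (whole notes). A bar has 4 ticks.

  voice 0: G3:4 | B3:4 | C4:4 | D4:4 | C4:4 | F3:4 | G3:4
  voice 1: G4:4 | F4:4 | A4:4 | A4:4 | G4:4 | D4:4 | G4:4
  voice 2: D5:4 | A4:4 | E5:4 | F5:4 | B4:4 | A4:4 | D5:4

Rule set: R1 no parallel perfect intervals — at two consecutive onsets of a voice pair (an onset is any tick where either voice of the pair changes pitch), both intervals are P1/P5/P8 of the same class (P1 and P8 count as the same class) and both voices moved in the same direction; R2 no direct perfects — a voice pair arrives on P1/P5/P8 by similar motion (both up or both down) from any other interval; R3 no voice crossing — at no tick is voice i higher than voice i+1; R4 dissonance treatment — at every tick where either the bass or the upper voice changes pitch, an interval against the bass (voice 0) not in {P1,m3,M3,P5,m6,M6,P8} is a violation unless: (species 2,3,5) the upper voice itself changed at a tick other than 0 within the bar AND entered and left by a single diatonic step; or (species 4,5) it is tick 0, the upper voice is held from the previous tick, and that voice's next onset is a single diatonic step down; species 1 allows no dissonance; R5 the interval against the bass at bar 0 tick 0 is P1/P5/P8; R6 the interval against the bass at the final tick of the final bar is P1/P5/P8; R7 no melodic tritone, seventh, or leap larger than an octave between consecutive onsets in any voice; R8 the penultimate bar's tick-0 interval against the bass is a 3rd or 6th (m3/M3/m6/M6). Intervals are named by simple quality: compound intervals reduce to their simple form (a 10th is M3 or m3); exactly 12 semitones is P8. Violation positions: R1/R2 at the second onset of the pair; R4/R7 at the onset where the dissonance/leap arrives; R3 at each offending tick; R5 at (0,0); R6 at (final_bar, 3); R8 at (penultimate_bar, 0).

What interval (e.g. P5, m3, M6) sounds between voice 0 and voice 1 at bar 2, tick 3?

voice 0=C4 voice 1=A4 -> M6

M6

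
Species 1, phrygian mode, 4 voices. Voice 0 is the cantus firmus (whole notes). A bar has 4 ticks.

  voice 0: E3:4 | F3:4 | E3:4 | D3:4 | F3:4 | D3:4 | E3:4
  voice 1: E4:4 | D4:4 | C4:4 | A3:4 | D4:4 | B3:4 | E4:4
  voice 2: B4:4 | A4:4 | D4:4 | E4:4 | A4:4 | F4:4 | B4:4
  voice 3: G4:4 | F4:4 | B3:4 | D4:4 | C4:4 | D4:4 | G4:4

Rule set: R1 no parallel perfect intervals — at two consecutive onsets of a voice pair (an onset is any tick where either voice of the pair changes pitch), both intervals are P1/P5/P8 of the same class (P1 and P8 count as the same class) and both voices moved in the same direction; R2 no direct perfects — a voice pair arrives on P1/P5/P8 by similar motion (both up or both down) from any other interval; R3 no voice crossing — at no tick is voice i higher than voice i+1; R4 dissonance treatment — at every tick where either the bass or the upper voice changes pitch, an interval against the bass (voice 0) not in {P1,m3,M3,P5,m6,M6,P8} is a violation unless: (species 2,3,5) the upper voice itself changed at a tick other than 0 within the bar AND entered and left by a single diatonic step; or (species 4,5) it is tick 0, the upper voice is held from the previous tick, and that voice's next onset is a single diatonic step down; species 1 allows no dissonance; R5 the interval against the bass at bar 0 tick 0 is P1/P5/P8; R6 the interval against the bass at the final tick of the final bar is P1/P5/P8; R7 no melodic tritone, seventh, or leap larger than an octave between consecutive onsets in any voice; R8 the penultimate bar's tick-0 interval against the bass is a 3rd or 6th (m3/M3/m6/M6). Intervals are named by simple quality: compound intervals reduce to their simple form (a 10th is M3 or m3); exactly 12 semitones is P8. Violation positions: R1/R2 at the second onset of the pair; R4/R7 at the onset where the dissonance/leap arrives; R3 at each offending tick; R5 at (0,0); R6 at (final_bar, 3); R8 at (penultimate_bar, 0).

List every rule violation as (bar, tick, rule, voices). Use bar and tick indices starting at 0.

bar 0: v0=E3 v1=E4 v2=B4 v3=G4 downbeat m3
bar 1: v0=F3 v1=D4 v2=A4 v3=F4 downbeat P8
bar 2: v0=E3 v1=C4 v2=D4 v3=B3 downbeat P5
bar 3: v0=D3 v1=A3 v2=E4 v3=D4 downbeat P8
bar 4: v0=F3 v1=D4 v2=A4 v3=C4 downbeat P5
bar 5: v0=D3 v1=B3 v2=F4 v3=D4 downbeat P8
bar 6: v0=E3 v1=E4 v2=B4 v3=G4 downbeat m3
  -> R3 @ bar 0 tick 0 v(2, 3): B4 above G4
  -> R5 @ bar 0 tick 0 v(0, 3): opens on m3
  -> R3 @ bar 0 tick 1 v(2, 3): B4 above G4
  -> R3 @ bar 0 tick 2 v(2, 3): B4 above G4
  -> R3 @ bar 0 tick 3 v(2, 3): B4 above G4
  -> R1 @ bar 1 tick 0 v(1, 2): E4/B4 P5 -> D4/A4 P5 similar
  -> R3 @ bar 1 tick 0 v(2, 3): A4 above F4
  -> R3 @ bar 1 tick 1 v(2, 3): A4 above F4
  -> R3 @ bar 1 tick 2 v(2, 3): A4 above F4
  -> R3 @ bar 1 tick 3 v(2, 3): A4 above F4
  -> R2 @ bar 2 tick 0 v(0, 3): F3/F4 P8 -> E3/B3 P5 similar
  -> R3 @ bar 2 tick 0 v(2, 3): D4 above B3
  -> R4 @ bar 2 tick 0 v(0, 2): E3/D4 m7 untreated
  -> R7 @ bar 2 tick 0 v(3,): F4->B3 leap 6st
  -> R3 @ bar 2 tick 1 v(2, 3): D4 above B3
  -> R3 @ bar 2 tick 2 v(2, 3): D4 above B3
  -> R3 @ bar 2 tick 3 v(2, 3): D4 above B3
  -> R2 @ bar 3 tick 0 v(0, 1): E3/C4 m6 -> D3/A3 P5 similar
  -> R3 @ bar 3 tick 0 v(2, 3): E4 above D4
  -> R4 @ bar 3 tick 0 v(0, 2): D3/E4 M2 untreated
  -> R3 @ bar 3 tick 1 v(2, 3): E4 above D4
  -> R3 @ bar 3 tick 2 v(2, 3): E4 above D4
  -> R3 @ bar 3 tick 3 v(2, 3): E4 above D4
  -> R1 @ bar 4 tick 0 v(1, 2): A3/E4 P5 -> D4/A4 P5 similar
  -> R3 @ bar 4 tick 0 v(2, 3): A4 above C4
  -> R3 @ bar 4 tick 1 v(2, 3): A4 above C4
  -> R3 @ bar 4 tick 2 v(2, 3): A4 above C4
  -> R3 @ bar 4 tick 3 v(2, 3): A4 above C4
  -> R3 @ bar 5 tick 0 v(2, 3): F4 above D4
  -> R8 @ bar 5 tick 0 v(0, 3): penult P8 not 3rd/6th
  -> R3 @ bar 5 tick 1 v(2, 3): F4 above D4
  -> R3 @ bar 5 tick 2 v(2, 3): F4 above D4
  -> R3 @ bar 5 tick 3 v(2, 3): F4 above D4
  -> R2 @ bar 6 tick 0 v(0, 1): D3/B3 M6 -> E3/E4 P8 similar
  -> R2 @ bar 6 tick 0 v(0, 2): D3/F4 m3 -> E3/B4 P5 similar
  -> R2 @ bar 6 tick 0 v(1, 2): B3/F4 TT -> E4/B4 P5 similar
  -> R3 @ bar 6 tick 0 v(2, 3): B4 above G4
  -> R7 @ bar 6 tick 0 v(2,): F4->B4 leap 6st
  -> R3 @ bar 6 tick 1 v(2, 3): B4 above G4
  -> R3 @ bar 6 tick 2 v(2, 3): B4 above G4
  -> R3 @ bar 6 tick 3 v(2, 3): B4 above G4
  -> R6 @ bar 6 tick 3 v(0, 3): closes on m3

(0, 0, R3, (2, 3))
(0, 0, R5, (0, 3))
(0, 1, R3, (2, 3))
(0, 2, R3, (2, 3))
(0, 3, R3, (2, 3))
(1, 0, R1, (1, 2))
(1, 0, R3, (2, 3))
(1, 1, R3, (2, 3))
(1, 2, R3, (2, 3))
(1, 3, R3, (2, 3))
(2, 0, R2, (0, 3))
(2, 0, R3, (2, 3))
(2, 0, R4, (0, 2))
(2, 0, R7, (3,))
(2, 1, R3, (2, 3))
(2, 2, R3, (2, 3))
(2, 3, R3, (2, 3))
(3, 0, R2, (0, 1))
(3, 0, R3, (2, 3))
(3, 0, R4, (0, 2))
(3, 1, R3, (2, 3))
(3, 2, R3, (2, 3))
(3, 3, R3, (2, 3))
(4, 0, R1, (1, 2))
(4, 0, R3, (2, 3))
(4, 1, R3, (2, 3))
(4, 2, R3, (2, 3))
(4, 3, R3, (2, 3))
(5, 0, R3, (2, 3))
(5, 0, R8, (0, 3))
(5, 1, R3, (2, 3))
(5, 2, R3, (2, 3))
(5, 3, R3, (2, 3))
(6, 0, R2, (0, 1))
(6, 0, R2, (0, 2))
(6, 0, R2, (1, 2))
(6, 0, R3, (2, 3))
(6, 0, R7, (2,))
(6, 1, R3, (2, 3))
(6, 2, R3, (2, 3))
(6, 3, R3, (2, 3))
(6, 3, R6, (0, 3))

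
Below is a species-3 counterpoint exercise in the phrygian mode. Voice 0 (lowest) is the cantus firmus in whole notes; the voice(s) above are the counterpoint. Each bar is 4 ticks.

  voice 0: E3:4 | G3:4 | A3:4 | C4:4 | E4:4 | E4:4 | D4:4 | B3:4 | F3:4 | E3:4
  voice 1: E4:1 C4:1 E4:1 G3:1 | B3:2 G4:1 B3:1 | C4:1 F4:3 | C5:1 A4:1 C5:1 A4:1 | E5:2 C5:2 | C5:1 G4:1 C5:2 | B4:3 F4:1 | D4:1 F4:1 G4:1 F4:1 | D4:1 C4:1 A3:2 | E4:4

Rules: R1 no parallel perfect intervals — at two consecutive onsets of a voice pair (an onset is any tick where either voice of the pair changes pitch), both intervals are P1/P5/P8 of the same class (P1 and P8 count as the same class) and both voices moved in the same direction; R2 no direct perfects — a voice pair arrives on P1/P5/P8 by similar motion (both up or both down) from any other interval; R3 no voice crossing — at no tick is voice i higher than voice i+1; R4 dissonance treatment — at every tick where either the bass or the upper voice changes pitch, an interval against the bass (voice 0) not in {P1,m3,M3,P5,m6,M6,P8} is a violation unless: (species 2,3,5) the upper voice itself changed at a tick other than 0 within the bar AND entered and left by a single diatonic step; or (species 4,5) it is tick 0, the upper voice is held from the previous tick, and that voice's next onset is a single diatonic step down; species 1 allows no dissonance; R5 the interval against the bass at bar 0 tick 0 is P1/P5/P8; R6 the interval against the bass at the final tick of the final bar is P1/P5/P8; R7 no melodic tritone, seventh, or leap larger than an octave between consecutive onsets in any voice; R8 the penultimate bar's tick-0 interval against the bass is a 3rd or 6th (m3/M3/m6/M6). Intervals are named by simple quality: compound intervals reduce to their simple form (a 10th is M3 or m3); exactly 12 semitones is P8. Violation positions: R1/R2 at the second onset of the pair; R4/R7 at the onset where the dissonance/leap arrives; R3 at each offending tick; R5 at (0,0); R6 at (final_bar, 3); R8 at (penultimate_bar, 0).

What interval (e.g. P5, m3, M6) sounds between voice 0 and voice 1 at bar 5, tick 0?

m6

voice 0=E4 voice 1=C5 -> m6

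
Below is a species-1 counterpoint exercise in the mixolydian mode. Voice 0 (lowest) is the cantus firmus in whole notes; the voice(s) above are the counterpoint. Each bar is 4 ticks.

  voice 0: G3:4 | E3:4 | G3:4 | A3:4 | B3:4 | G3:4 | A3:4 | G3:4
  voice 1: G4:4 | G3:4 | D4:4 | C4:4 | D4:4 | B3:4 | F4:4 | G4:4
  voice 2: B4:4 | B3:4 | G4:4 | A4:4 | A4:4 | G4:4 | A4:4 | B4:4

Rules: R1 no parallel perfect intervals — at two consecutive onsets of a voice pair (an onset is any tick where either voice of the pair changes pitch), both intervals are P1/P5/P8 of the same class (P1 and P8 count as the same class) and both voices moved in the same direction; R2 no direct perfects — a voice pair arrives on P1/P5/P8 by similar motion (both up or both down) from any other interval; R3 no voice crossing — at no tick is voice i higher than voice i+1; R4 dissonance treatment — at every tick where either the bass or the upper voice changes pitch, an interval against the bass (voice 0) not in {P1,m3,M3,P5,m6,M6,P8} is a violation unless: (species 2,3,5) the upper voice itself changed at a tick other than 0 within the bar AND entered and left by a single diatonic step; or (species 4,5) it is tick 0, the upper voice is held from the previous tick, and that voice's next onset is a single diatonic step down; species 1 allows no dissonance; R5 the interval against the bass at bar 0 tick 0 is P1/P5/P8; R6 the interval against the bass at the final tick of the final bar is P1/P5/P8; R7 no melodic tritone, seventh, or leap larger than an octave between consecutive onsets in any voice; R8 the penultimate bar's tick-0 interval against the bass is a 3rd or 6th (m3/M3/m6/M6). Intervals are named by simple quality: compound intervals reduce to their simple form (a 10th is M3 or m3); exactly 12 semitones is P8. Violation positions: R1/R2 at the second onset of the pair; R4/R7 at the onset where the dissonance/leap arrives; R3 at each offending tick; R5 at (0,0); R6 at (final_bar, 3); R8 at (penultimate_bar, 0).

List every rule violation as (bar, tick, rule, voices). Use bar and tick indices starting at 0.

(0, 0, R5, (0, 2))
(1, 0, R2, (0, 2))
(2, 0, R2, (0, 1))
(2, 0, R2, (0, 2))
(3, 0, R1, (0, 2))
(4, 0, R4, (0, 2))
(5, 0, R2, (0, 2))
(6, 0, R1, (0, 2))
(6, 0, R7, (1,))
(6, 0, R8, (0, 2))
(7, 3, R6, (0, 2))

bar 0: v0=G3 v1=G4 v2=B4 downbeat M3
bar 1: v0=E3 v1=G3 v2=B3 downbeat P5
bar 2: v0=G3 v1=D4 v2=G4 downbeat P8
bar 3: v0=A3 v1=C4 v2=A4 downbeat P8
bar 4: v0=B3 v1=D4 v2=A4 downbeat m7
bar 5: v0=G3 v1=B3 v2=G4 downbeat P8
bar 6: v0=A3 v1=F4 v2=A4 downbeat P8
bar 7: v0=G3 v1=G4 v2=B4 downbeat M3
  -> R5 @ bar 0 tick 0 v(0, 2): opens on M3
  -> R2 @ bar 1 tick 0 v(0, 2): G3/B4 M3 -> E3/B3 P5 similar
  -> R2 @ bar 2 tick 0 v(0, 1): E3/G3 m3 -> G3/D4 P5 similar
  -> R2 @ bar 2 tick 0 v(0, 2): E3/B3 P5 -> G3/G4 P8 similar
  -> R1 @ bar 3 tick 0 v(0, 2): G3/G4 P8 -> A3/A4 P8 similar
  -> R4 @ bar 4 tick 0 v(0, 2): B3/A4 m7 untreated
  -> R2 @ bar 5 tick 0 v(0, 2): B3/A4 m7 -> G3/G4 P8 similar
  -> R1 @ bar 6 tick 0 v(0, 2): G3/G4 P8 -> A3/A4 P8 similar
  -> R7 @ bar 6 tick 0 v(1,): B3->F4 leap 6st
  -> R8 @ bar 6 tick 0 v(0, 2): penult P8 not 3rd/6th
  -> R6 @ bar 7 tick 3 v(0, 2): closes on M3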